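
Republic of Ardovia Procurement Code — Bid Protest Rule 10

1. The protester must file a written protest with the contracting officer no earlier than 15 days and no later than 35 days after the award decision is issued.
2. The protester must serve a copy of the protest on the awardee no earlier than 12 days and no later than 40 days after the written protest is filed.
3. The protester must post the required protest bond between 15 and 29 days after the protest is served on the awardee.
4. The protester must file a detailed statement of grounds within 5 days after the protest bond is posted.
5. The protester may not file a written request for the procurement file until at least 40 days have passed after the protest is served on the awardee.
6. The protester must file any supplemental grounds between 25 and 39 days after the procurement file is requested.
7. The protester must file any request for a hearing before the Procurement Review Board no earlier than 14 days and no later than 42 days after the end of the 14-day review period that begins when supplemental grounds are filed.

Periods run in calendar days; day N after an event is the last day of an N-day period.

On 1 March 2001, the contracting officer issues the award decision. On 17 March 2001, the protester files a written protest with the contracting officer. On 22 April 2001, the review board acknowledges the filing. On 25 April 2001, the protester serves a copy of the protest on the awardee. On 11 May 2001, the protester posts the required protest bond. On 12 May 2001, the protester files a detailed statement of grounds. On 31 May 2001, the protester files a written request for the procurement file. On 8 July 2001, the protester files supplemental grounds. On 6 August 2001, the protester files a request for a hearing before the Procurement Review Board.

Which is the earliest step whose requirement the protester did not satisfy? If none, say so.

Step 1: the window is 15–35 days after 1 March 2001 (when the award decision is issued), so 16 March 2001 through 5 April 2001; done 17 March 2001 — within the window.
Step 2: the window is 12–40 days after 17 March 2001 (when the written protest is filed), so 29 March 2001 through 26 April 2001; done 25 April 2001, which is between those dates.
Step 3: the window is 15–29 days after 25 April 2001 (when the protest is served on the awardee), so 10 May 2001 through 24 May 2001; done 11 May 2001 — within the window.
Step 4: 5 days after 11 May 2001 (when the protest bond is posted) is 16 May 2001; 12 May 2001 is within that limit.
Step 5: the earliest permitted date is 40 days after 25 April 2001 (when the protest is served on the awardee), i.e. 4 June 2001; done 31 May 2001 — 4 days too early.
No need to go further; step 5 was not satisfied.

Step 5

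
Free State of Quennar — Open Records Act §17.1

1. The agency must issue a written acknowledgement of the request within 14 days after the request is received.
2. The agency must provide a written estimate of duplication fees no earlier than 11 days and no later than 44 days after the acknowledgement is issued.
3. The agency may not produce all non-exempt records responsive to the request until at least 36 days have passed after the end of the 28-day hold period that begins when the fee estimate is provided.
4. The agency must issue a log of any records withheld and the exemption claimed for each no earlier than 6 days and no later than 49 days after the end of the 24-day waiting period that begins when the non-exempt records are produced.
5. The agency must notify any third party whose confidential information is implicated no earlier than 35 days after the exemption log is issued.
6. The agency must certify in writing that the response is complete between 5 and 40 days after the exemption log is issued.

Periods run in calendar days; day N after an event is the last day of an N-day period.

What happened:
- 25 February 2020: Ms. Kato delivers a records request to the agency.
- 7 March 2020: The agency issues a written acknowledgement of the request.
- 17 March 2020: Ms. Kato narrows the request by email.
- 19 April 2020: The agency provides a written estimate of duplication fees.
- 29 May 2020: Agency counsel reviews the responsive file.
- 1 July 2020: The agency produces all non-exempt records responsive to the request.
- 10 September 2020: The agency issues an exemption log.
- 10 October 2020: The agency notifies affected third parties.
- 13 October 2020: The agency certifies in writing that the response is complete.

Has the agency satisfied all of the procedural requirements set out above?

No

Step 1: 14 days after 25 February 2020 (when the request is received) is 10 March 2020; done 7 March 2020 — timely.
Step 2: the window is 11–44 days after 7 March 2020 (when the acknowledgement is issued), so 18 March 2020 through 20 April 2020; done 19 April 2020, which is between those dates.
Step 3: the earliest permitted date is 36 days after 17 May 2020 (end of the 28-day hold period, which began when the fee estimate is provided on 19 April 2020), i.e. 22 June 2020; done 1 July 2020 — permitted.
Step 4: the window is 6–49 days after 25 July 2020 (end of the 24-day waiting period, which began when the non-exempt records are produced on 1 July 2020), so 31 July 2020 through 12 September 2020; 10 September 2020 falls inside that range.
Step 5: the earliest permitted date is 35 days after 10 September 2020 (when the exemption log is issued), i.e. 15 October 2020; acted on 10 October 2020, 5 days prematurely.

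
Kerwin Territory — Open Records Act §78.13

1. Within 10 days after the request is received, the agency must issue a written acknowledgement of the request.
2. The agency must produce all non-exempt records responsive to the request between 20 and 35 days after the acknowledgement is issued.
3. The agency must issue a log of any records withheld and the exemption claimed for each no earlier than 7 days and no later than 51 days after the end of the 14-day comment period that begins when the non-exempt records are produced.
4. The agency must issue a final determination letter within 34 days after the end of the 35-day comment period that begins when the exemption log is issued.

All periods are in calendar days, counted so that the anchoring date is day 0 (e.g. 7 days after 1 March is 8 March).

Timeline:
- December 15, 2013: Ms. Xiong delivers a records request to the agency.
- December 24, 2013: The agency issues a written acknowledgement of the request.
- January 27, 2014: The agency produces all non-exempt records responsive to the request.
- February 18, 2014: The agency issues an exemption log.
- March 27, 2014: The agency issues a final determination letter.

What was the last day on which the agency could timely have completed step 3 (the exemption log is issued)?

April 2, 2014

The non-exempt records are produced on January 27, 2014; the 14-day comment period therefore ends February 10, 2014, and step 3 runs from that date. The window is 7–51 days after February 10, 2014; it closes on April 2, 2014.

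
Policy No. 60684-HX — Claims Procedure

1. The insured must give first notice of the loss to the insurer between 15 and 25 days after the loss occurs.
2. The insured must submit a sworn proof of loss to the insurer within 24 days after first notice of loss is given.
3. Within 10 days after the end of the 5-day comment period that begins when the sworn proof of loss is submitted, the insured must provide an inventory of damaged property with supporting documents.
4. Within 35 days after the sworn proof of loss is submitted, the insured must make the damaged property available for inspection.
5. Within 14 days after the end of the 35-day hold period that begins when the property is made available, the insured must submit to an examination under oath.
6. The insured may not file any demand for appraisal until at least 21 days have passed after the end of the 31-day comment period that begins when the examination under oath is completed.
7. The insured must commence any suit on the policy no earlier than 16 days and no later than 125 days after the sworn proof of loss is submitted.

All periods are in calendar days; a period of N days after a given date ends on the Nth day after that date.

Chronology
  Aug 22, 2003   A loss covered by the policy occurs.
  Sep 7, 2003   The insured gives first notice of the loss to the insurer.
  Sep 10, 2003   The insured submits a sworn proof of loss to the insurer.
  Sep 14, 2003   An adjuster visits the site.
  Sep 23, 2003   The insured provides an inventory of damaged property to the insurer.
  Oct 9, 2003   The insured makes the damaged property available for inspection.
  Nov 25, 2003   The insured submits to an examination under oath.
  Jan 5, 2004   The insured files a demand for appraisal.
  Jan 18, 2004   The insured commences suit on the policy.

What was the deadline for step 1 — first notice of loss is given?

Sep 16, 2003

Step 1 runs from Aug 22, 2003, when the loss occurs. The window is 15–25 days after Aug 22, 2003; it closes on Sep 16, 2003.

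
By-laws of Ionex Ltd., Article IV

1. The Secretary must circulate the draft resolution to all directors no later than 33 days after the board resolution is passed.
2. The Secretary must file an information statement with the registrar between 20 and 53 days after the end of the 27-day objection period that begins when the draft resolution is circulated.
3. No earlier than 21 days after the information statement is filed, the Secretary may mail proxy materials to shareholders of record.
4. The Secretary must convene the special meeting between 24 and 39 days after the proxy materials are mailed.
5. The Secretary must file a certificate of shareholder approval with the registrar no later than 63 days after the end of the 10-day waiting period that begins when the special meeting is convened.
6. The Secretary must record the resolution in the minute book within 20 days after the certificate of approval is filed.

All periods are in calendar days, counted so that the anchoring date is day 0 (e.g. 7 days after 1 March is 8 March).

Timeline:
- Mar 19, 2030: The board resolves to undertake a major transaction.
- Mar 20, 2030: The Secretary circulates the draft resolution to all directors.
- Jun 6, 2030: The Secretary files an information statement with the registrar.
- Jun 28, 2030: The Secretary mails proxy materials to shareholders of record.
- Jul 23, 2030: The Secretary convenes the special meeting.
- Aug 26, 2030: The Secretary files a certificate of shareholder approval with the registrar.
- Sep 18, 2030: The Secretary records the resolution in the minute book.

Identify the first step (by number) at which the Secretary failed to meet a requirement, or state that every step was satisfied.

Step 6

Step 1 — counting 33 days from Mar 19, 2030 (when the board resolution is passed) gives a deadline of Apr 21, 2030; done Mar 20, 2030 — timely.
Step 2 — 20 and 53 days from Apr 16, 2030 (end of the 27-day objection period, which began when the draft resolution is circulated on Mar 20, 2030) are May 6, 2030 and Jun 8, 2030 respectively; done Jun 6, 2030, which is between those dates.
Step 3 — must wait 21 days from Jun 6, 2030 (when the information statement is filed), so not before Jun 27, 2030; done Jun 28, 2030 — permitted.
Step 4 — 24 and 39 days from Jun 28, 2030 (when the proxy materials are mailed) are Jul 22, 2030 and Aug 6, 2030 respectively; done Jul 23, 2030, which is between those dates.
Step 5 — counting 63 days from Aug 2, 2030 (end of the 10-day waiting period, which began when the special meeting is convened on Jul 23, 2030) gives a deadline of Oct 4, 2030; done Aug 26, 2030 — timely.
Step 6 — counting 20 days from Aug 26, 2030 (when the certificate of approval is filed) gives a deadline of Sep 15, 2030; done Sep 18, 2030 — 3 days late.
No need to go further; step 6 was not satisfied.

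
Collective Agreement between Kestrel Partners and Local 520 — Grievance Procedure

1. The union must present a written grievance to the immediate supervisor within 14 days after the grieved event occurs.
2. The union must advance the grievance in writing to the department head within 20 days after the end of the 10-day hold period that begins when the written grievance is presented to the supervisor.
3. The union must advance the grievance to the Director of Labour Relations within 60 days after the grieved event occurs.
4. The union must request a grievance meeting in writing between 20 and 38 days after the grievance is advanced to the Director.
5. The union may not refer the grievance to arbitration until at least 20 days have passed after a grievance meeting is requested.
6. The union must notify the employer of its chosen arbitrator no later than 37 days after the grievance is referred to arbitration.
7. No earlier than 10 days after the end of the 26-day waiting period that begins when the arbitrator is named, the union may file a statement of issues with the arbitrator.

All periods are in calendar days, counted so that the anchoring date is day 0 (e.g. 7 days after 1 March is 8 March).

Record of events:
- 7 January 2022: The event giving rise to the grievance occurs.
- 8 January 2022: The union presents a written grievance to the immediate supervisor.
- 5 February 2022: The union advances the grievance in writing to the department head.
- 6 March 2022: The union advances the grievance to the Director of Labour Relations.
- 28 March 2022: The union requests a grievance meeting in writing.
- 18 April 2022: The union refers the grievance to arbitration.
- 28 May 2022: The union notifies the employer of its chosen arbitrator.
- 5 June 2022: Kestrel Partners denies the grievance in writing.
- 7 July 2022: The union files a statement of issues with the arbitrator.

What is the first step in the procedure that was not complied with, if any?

Step 6

Step 1 — counting 14 days from 7 January 2022 (when the grieved event occurs) gives a deadline of 21 January 2022; 8 January 2022 is within that limit.
Step 2 — counting 20 days from 18 January 2022 (end of the 10-day hold period, which began when the written grievance is presented to the supervisor on 8 January 2022) gives a deadline of 7 February 2022; done 5 February 2022 — timely.
Step 3 — counting 60 days from 7 January 2022 (when the grieved event occurs) gives a deadline of 8 March 2022; 6 March 2022 is within that limit.
Step 4 — 20 and 38 days from 6 March 2022 (when the grievance is advanced to the Director) are 26 March 2022 and 13 April 2022 respectively; 28 March 2022 falls inside that range.
Step 5 — must wait 20 days from 28 March 2022 (when a grievance meeting is requested), so not before 17 April 2022; 18 April 2022 is on or after that date.
Step 6 — counting 37 days from 18 April 2022 (when the grievance is referred to arbitration) gives a deadline of 25 May 2022; 28 May 2022 misses that deadline by 3 days.
The analysis stops there.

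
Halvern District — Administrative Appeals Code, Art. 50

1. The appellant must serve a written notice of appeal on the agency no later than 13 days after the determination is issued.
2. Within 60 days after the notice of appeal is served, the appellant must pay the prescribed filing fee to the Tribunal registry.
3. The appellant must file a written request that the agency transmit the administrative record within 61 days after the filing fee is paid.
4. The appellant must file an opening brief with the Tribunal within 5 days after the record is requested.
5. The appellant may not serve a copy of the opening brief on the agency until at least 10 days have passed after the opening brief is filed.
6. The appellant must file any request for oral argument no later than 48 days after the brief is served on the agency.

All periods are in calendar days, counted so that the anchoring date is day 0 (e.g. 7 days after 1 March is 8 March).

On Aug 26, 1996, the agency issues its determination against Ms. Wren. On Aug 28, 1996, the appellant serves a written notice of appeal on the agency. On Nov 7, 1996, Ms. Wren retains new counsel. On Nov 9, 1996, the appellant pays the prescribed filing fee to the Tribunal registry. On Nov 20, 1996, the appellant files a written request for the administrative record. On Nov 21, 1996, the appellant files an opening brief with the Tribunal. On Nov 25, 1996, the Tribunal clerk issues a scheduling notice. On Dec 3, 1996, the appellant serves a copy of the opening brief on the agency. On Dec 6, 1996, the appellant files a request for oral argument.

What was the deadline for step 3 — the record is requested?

Jan 9, 1997

Step 3 runs from Nov 9, 1996, when the filing fee is paid. 61 days after Nov 9, 1996 is Jan 9, 1997.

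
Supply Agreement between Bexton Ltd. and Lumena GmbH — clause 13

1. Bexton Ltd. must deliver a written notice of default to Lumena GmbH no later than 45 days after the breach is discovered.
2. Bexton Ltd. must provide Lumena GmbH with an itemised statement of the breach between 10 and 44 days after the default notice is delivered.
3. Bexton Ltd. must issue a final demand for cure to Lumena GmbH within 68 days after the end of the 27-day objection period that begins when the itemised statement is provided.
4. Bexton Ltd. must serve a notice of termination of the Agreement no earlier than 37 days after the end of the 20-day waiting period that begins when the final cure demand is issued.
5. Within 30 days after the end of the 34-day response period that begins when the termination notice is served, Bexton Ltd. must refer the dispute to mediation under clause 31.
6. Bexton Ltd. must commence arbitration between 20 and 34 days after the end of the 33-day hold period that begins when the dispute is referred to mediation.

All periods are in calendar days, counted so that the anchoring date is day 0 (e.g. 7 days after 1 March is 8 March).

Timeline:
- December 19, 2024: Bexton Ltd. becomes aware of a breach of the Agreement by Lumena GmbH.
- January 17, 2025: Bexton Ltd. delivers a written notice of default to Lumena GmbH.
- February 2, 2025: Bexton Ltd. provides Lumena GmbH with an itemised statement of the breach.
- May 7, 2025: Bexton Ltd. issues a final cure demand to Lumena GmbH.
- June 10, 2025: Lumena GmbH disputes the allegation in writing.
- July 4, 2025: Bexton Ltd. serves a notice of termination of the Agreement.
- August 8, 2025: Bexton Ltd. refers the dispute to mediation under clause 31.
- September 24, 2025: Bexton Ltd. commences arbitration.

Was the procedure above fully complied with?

Step 1 — counting 45 days from December 19, 2024 (when the breach is discovered) gives a deadline of February 2, 2025; completed January 17, 2025, before the deadline.
Step 2 — 10 and 44 days from January 17, 2025 (when the default notice is delivered) are January 27, 2025 and March 2, 2025 respectively; February 2, 2025 falls inside that range.
Step 3 — counting 68 days from March 1, 2025 (end of the 27-day objection period, which began when the itemised statement is provided on February 2, 2025) gives a deadline of May 8, 2025; done May 7, 2025 — timely.
Step 4 — must wait 37 days from May 27, 2025 (end of the 20-day waiting period, which began when the final cure demand is issued on May 7, 2025), so not before July 3, 2025; July 4, 2025 is on or after that date.
Step 5 — counting 30 days from August 7, 2025 (end of the 34-day response period, which began when the termination notice is served on July 4, 2025) gives a deadline of September 6, 2025; August 8, 2025 is within that limit.
Step 6 — 20 and 34 days from September 10, 2025 (end of the 33-day hold period, which began when the dispute is referred to mediation on August 8, 2025) are September 30, 2025 and October 14, 2025 respectively; September 24, 2025 is 6 days too early.

No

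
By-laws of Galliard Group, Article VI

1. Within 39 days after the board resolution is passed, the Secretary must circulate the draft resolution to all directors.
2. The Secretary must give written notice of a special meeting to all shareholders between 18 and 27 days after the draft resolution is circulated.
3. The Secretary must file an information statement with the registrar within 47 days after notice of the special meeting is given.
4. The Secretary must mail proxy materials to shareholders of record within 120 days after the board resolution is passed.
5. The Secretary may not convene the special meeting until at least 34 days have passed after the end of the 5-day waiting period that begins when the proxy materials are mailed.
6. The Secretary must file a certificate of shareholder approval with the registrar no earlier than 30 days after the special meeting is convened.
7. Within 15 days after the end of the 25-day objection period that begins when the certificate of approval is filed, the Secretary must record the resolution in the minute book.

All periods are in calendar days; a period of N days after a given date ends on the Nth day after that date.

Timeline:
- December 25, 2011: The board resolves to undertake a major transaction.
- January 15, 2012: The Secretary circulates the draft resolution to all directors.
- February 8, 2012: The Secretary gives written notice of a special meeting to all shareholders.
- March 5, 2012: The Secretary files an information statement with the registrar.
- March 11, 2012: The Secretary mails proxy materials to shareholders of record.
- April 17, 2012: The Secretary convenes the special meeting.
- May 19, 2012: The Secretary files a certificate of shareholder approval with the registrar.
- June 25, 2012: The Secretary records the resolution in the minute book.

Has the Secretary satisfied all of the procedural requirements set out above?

Step 1 — counting 39 days from December 25, 2011 (when the board resolution is passed) gives a deadline of February 2, 2012; completed January 15, 2012, before the deadline.
Step 2 — 18 and 27 days from January 15, 2012 (when the draft resolution is circulated) are February 2, 2012 and February 11, 2012 respectively; February 8, 2012 falls inside that range.
Step 3 — counting 47 days from February 8, 2012 (when notice of the special meeting is given) gives a deadline of March 26, 2012; completed March 5, 2012, before the deadline.
Step 4 — counting 120 days from December 25, 2011 (when the board resolution is passed) gives a deadline of April 23, 2012; completed March 11, 2012, before the deadline.
Step 5 — must wait 34 days from March 16, 2012 (end of the 5-day waiting period, which began when the proxy materials are mailed on March 11, 2012), so not before April 19, 2012; acted on April 17, 2012, 2 days prematurely.

No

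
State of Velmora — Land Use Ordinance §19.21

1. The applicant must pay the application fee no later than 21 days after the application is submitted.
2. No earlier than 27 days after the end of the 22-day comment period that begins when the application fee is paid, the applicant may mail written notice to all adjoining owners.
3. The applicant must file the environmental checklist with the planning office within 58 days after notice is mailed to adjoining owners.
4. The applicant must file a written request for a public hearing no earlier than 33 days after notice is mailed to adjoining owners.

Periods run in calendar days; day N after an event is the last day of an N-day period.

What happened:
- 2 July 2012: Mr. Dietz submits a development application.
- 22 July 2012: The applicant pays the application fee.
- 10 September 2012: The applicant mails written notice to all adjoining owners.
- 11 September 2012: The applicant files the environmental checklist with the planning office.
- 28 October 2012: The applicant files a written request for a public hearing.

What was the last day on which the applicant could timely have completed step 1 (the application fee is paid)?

Step 1 runs from 2 July 2012, when the application is submitted. 21 days after 2 July 2012 is 23 July 2012.

23 July 2012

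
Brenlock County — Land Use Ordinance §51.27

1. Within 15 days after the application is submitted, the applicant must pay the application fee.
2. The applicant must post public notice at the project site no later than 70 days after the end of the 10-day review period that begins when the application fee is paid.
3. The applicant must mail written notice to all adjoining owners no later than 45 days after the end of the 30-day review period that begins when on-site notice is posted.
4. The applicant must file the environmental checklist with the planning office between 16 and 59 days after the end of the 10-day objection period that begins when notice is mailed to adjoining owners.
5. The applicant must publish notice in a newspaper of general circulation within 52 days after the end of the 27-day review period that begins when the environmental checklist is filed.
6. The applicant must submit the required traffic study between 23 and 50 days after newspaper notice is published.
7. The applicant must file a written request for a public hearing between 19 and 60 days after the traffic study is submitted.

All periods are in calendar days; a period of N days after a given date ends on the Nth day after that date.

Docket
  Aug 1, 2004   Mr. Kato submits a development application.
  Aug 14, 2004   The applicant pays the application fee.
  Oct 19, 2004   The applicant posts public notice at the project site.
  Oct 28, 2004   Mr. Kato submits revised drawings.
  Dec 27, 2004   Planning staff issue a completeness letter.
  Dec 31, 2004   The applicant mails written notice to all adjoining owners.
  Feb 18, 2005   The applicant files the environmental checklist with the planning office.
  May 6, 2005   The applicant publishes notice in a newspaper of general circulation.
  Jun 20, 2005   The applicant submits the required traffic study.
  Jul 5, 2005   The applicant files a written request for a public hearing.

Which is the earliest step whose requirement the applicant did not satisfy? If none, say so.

Step 7

(1) due by Aug 1, 2004 + 15 days = Aug 16, 2004; completed Aug 14, 2004, before the deadline.
(2) due by Aug 24, 2004 + 70 days = Nov 2, 2004; done Oct 19, 2004 — timely.
(3) due by Nov 18, 2004 + 45 days = Jan 2, 2005; Dec 31, 2004 is within that limit.
(4) the permitted window runs from Jan 10, 2005 + 16 = Jan 26, 2005 to Jan 10, 2005 + 59 = Mar 10, 2005; done Feb 18, 2005, which is between those dates.
(5) due by Mar 17, 2005 + 52 days = May 8, 2005; completed May 6, 2005, before the deadline.
(6) the permitted window runs from May 6, 2005 + 23 = May 29, 2005 to May 6, 2005 + 50 = Jun 25, 2005; done Jun 20, 2005, which is between those dates.
(7) the permitted window runs from Jun 20, 2005 + 19 = Jul 9, 2005 to Jun 20, 2005 + 60 = Aug 19, 2005; done Jul 5, 2005 — 4 days before the window opened.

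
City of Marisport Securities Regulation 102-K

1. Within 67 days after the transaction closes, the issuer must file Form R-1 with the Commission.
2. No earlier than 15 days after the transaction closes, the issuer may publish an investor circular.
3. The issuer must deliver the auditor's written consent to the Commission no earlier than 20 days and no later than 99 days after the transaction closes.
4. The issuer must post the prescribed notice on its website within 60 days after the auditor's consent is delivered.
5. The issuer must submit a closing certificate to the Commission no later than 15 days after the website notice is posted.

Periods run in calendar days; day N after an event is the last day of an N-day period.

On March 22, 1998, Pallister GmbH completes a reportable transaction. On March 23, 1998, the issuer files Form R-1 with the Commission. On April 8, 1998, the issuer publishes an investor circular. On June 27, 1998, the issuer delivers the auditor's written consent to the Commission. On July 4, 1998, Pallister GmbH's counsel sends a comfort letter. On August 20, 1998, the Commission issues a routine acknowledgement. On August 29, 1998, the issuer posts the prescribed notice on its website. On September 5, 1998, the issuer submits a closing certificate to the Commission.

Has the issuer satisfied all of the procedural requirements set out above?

(1) due by March 22, 1998 + 67 days = May 28, 1998; done March 23, 1998 — timely.
(2) permitted from March 22, 1998 + 15 days = April 6, 1998 onward; done April 8, 1998 — permitted.
(3) the permitted window runs from March 22, 1998 + 20 = April 11, 1998 to March 22, 1998 + 99 = June 29, 1998; June 27, 1998 falls inside that range.
(4) due by June 27, 1998 + 60 days = August 26, 1998; August 29, 1998 misses that deadline by 3 days.

No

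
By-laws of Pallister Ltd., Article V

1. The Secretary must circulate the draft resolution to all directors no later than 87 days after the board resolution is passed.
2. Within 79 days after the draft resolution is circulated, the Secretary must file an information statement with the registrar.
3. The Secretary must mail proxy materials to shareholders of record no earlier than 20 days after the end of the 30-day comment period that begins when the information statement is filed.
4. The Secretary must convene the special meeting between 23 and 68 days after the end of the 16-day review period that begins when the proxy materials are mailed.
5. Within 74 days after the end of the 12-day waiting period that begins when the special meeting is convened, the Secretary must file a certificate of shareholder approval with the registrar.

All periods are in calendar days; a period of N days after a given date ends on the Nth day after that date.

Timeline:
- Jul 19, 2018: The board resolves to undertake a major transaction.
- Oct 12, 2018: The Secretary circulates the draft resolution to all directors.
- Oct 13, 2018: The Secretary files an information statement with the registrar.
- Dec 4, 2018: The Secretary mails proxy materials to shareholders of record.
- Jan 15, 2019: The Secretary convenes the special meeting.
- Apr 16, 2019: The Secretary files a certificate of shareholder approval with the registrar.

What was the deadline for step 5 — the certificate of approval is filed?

The special meeting is convened on Jan 15, 2019; the 12-day waiting period therefore ends Jan 27, 2019, and step 5 runs from that date. 74 days after Jan 27, 2019 is Apr 11, 2019.

Apr 11, 2019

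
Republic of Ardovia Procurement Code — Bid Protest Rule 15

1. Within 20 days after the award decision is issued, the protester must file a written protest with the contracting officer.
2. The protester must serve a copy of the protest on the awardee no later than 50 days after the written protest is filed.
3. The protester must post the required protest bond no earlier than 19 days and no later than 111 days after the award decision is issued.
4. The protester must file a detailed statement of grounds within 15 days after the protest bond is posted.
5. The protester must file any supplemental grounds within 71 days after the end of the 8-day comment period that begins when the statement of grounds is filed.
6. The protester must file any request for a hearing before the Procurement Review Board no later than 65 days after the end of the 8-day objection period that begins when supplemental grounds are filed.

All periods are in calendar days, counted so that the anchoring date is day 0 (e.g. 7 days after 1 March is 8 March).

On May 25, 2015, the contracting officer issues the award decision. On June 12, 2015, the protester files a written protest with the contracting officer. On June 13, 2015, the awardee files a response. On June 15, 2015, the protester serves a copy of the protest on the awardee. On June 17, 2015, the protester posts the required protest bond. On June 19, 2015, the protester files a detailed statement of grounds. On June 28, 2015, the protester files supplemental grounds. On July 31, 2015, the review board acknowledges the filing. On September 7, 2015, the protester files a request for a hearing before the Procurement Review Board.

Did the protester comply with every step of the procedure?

Step 1 — counting 20 days from May 25, 2015 (when the award decision is issued) gives a deadline of June 14, 2015; done June 12, 2015 — timely.
Step 2 — counting 50 days from June 12, 2015 (when the written protest is filed) gives a deadline of August 1, 2015; June 15, 2015 is within that limit.
Step 3 — 19 and 111 days from May 25, 2015 (when the award decision is issued) are June 13, 2015 and September 13, 2015 respectively; done June 17, 2015, which is between those dates.
Step 4 — counting 15 days from June 17, 2015 (when the protest bond is posted) gives a deadline of July 2, 2015; completed June 19, 2015, before the deadline.
Step 5 — counting 71 days from June 27, 2015 (end of the 8-day comment period, which began when the statement of grounds is filed on June 19, 2015) gives a deadline of September 6, 2015; done June 28, 2015 — timely.
Step 6 — counting 65 days from July 6, 2015 (end of the 8-day objection period, which began when supplemental grounds are filed on June 28, 2015) gives a deadline of September 9, 2015; completed September 7, 2015, before the deadline.

Yes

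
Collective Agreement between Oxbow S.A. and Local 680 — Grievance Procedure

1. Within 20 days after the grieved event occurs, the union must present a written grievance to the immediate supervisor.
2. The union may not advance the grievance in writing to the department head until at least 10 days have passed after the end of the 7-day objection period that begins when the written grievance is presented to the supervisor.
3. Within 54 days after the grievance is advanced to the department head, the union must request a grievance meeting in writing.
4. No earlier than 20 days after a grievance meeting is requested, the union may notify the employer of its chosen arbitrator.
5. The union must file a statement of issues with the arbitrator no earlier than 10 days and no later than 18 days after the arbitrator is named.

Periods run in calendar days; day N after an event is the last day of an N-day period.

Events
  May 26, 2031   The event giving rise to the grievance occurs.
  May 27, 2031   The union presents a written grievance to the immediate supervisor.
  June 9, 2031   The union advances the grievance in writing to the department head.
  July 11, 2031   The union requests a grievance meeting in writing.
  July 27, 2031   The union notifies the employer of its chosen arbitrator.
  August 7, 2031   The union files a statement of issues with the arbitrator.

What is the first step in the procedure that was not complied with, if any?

Step 1: 20 days after May 26, 2031 (when the grieved event occurs) is June 15, 2031; completed May 27, 2031, before the deadline.
Step 2: the earliest permitted date is 10 days after June 3, 2031 (end of the 7-day objection period, which began when the written grievance is presented to the supervisor on May 27, 2031), i.e. June 13, 2031; done June 9, 2031 — 4 days too early.
That is the first point of non-compliance.

Step 2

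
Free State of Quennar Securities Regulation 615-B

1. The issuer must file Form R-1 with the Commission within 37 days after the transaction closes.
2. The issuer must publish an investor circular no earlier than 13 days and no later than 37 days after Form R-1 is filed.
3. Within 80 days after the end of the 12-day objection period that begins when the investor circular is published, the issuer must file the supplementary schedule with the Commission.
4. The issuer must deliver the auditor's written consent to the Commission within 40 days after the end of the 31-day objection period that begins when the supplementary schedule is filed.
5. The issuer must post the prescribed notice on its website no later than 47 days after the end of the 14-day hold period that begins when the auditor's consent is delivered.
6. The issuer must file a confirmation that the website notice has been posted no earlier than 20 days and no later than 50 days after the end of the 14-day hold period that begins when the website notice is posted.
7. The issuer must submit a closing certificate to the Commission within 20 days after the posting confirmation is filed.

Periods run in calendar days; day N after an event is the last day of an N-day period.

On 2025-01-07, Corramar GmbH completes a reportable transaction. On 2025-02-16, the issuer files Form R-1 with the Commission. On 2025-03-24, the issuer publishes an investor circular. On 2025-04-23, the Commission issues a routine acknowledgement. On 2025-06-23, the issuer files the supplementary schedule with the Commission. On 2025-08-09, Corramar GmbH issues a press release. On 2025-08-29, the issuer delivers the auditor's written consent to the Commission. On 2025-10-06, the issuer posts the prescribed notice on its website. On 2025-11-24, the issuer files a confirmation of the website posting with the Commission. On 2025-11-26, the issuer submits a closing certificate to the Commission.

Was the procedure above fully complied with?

No

(1) due by 2025-01-07 + 37 days = 2025-02-13; not done until 2025-02-16, 3 days after the deadline.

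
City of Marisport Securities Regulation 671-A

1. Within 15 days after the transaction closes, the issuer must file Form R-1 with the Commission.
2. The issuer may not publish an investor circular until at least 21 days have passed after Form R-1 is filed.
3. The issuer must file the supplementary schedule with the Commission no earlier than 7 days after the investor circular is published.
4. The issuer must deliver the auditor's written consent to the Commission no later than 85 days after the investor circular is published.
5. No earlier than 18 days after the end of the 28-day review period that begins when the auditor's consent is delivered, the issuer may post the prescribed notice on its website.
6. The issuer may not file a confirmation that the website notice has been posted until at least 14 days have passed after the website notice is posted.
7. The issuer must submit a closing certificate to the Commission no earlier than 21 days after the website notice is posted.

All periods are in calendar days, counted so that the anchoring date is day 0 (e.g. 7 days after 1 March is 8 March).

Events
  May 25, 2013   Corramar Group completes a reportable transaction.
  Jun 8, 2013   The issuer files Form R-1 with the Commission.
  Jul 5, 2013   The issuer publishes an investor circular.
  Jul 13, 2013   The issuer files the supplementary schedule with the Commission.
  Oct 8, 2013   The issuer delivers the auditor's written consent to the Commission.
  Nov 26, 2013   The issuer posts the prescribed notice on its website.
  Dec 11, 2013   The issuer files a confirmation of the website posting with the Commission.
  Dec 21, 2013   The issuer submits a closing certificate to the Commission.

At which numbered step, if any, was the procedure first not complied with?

(1) due by May 25, 2013 + 15 days = Jun 9, 2013; done Jun 8, 2013 — timely.
(2) permitted from Jun 8, 2013 + 21 days = Jun 29, 2013 onward; done Jul 5, 2013 — permitted.
(3) permitted from Jul 5, 2013 + 7 days = Jul 12, 2013 onward; done Jul 13, 2013 — permitted.
(4) due by Jul 5, 2013 + 85 days = Sep 28, 2013; Oct 8, 2013 misses that deadline by 10 days.

Step 4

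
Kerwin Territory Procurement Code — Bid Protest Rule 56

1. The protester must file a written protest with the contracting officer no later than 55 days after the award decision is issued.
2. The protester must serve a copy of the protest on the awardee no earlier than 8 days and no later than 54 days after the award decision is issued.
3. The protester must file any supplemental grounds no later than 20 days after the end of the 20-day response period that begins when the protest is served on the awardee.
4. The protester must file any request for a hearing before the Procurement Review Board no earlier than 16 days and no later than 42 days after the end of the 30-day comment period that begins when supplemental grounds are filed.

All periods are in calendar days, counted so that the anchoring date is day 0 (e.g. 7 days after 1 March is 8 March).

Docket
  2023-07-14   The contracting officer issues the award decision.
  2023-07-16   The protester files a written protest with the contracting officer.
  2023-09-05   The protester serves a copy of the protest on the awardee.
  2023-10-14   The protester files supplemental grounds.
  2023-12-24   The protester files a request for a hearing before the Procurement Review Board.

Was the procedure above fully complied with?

Step 1 — counting 55 days from 2023-07-14 (when the award decision is issued) gives a deadline of 2023-09-07; done 2023-07-16 — timely.
Step 2 — 8 and 54 days from 2023-07-14 (when the award decision is issued) are 2023-07-22 and 2023-09-06 respectively; done 2023-09-05, which is between those dates.
Step 3 — counting 20 days from 2023-09-25 (end of the 20-day response period, which began when the protest is served on the awardee on 2023-09-05) gives a deadline of 2023-10-15; 2023-10-14 is within that limit.
Step 4 — 16 and 42 days from 2023-11-13 (end of the 30-day comment period, which began when supplemental grounds are filed on 2023-10-14) are 2023-11-29 and 2023-12-25 respectively; 2023-12-24 falls inside that range.

Yes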